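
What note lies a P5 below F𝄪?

B#

F down a perfect fifth is Bb, so the target letter is B.
From F##, a perfect fifth is 7 semitones down: B#.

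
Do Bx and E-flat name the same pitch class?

No

Two spellings are enharmonically equivalent only if they share a pitch class.
Here B## → 1, Eb → 3; 1 ≠ 3, so they are not.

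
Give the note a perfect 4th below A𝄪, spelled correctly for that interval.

E##

A down a perfect fourth is E, so the target letter is E.
From A##, a perfect fourth is 5 semitones down: E##.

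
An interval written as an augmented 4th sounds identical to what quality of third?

doubly augmented

An augmented fourth spans 6 semitones.
A third spanning 6 semitones is doubly augmented (the major third is 4).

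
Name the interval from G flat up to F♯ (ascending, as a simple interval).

augmented seventh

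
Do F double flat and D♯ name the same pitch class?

Fbb is pitch class 3; D# is pitch class 3.
All spellings map to pitch class 3, so they are enharmonically equivalent.

Yes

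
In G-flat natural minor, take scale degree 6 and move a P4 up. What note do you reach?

Scale degree 6 of Gb natural minor is Ebb.
A perfect fourth (5 semitones) above Ebb lands on the letter A, giving Abb.

Abb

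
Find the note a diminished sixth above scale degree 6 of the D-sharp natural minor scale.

Gb

Scale degree 6 of D# natural minor is B.
A diminished sixth (7 semitones) above B lands on the letter G, giving Gb.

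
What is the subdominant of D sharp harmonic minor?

G#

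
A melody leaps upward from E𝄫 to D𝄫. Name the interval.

Counting letters E–F–G–A–B–C–D gives a seventh.
Ebb→Dbb = 10 semitones, 1 narrower than the major seventh (11), so minor.

minor seventh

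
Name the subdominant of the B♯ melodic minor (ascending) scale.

E#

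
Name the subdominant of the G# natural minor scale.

Degree 4 takes the letter 3 steps above G, which is C.
In natural minor, degree 4 sits 5 semitones above the tonic. G# + 5 semitones is pitch class 1, spelled on C as C#.

C#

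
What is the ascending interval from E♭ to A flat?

Counting letters E–F–G–A gives a fourth.
Eb→Ab = 5 semitones, exactly the perfect fourth.

perfect fourth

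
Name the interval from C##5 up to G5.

doubly diminished fifth

The letter names run C→G, a span of 4 letter steps, so the interval is some kind of fifth.
C## to G is 5 semitones. A perfect fifth is 7, so 5 makes it doubly diminished.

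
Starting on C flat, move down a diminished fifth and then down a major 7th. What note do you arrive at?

Gb

A diminished fifth down from Cb is F (letter F, 6 semitones down).
A major seventh down from F is Gb (letter G, 11 semitones down).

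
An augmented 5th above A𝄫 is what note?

A up a perfect fifth is E, so the target letter is E.
From Abb, an augmented fifth is 8 semitones up: Eb.

Eb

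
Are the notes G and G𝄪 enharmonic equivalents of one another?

No

G is pitch class 7; G## is pitch class 9.
The pitch classes differ (7 vs. 9), so they are not enharmonic equivalents.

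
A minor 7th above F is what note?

A seventh above F lands on the letter E.
A minor seventh spans 10 semitones, so F moves to pitch class 3. On the letter E that is Eb.

Eb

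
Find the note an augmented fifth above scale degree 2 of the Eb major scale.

C#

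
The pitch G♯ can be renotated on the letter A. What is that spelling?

G# is pitch class 8. The letter A alone is pitch class 9.
To reach pitch class 8 from A requires an offset of -1 semitone, i.e. flat: Ab.

Ab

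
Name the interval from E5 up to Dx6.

augmented seventh

Counting letters E–F–G–A–B–C–D gives a seventh.
E→D## = 12 semitones, 1 wider than the major seventh (11), so augmented.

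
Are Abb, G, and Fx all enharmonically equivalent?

Yes

Abb is pitch class 7; G is pitch class 7; F## is pitch class 7.
All spellings map to pitch class 7, so they are enharmonically equivalent.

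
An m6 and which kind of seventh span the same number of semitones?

A minor sixth spans 8 semitones.
A seventh spanning 8 semitones is doubly diminished (the major seventh is 11).

doubly diminished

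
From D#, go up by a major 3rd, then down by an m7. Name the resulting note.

G##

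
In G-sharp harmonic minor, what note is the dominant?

Degree 5 takes the letter 4 steps above G, which is D.
In harmonic minor, degree 5 sits 7 semitones above the tonic. G# + 7 semitones is pitch class 3, spelled on D as D#.

D#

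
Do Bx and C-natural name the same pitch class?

Two spellings are enharmonically equivalent only if they share a pitch class.
Here B## → 1, C → 0; 0 ≠ 1, so they are not.

No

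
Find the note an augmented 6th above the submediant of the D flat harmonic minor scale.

The submediant of Db harmonic minor is Bbb.
An augmented sixth (10 semitones) above Bbb lands on the letter G, giving G.

G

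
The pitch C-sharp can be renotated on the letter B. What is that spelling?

B##

Plain B sits 2 semitones below C#, so on the letter B the same pitch needs a double sharp: B##.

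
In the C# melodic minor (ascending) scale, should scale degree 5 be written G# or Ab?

Each scale degree takes a distinct letter name. Degree 5 of a scale on C must use the letter G.
G# and Ab are enharmonically the same pitch, but only G# uses the letter G, so it is the correct spelling here.

G#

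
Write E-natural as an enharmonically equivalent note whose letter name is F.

Plain F sits 1 semitone above E, so on the letter F the same pitch needs a flat: Fb.

Fb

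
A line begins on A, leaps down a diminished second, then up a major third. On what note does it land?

B##

A diminished second down from A is G## (letter G, 0 semitones down).
A major third up from G## is B## (letter B, 4 semitones up).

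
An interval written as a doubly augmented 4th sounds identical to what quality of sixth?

A doubly augmented fourth spans 7 semitones.
A sixth spanning 7 semitones is diminished (the major sixth is 9).

diminished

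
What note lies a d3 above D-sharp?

D up a major third is F#, so the target letter is F.
From D#, a diminished third is 2 semitones up: F.

F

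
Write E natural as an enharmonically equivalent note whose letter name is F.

E is pitch class 4. The letter F alone is pitch class 5.
To reach pitch class 4 from F requires an offset of -1 semitone, i.e. flat: Fb.

Fb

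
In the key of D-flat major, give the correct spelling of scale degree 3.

F

Degree 3 takes the letter 2 steps above D, which is F.
In major, degree 3 sits 4 semitones above the tonic. Db + 4 semitones is pitch class 5, spelled on F as F.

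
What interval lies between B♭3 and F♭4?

diminished fifth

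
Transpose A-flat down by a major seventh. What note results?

Bbb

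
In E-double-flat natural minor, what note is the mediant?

Gbb

The Ebb natural minor scale runs Ebb Fb Gbb Abb Bbb Cbb Dbb.
Degree 3 is Gbb.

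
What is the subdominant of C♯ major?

F#

Degree 4 takes the letter 3 steps above C, which is F.
In major, degree 4 sits 5 semitones above the tonic. C# + 5 semitones is pitch class 6, spelled on F as F#.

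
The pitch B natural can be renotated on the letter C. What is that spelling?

B is pitch class 11. The letter C alone is pitch class 0.
To reach pitch class 11 from C requires an offset of -1 semitone, i.e. flat: Cb.

Cb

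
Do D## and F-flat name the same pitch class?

D## = pitch class 4 and Fb = pitch class 4 — the same pitch class, so they are enharmonic equivalents.

Yes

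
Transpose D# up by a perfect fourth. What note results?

D up a perfect fourth is G, so the target letter is G.
From D#, a perfect fourth is 5 semitones up: G#.

G#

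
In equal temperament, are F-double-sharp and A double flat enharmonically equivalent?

F## = pitch class 7 and Abb = pitch class 7 — the same pitch class, so they are enharmonic equivalents.

Yes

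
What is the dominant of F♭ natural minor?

The Fb natural minor scale runs Fb Gb Abb Bbb Cb Dbb Ebb.
Degree 5 is Cb.

Cb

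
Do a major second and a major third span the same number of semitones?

No

A major second spans 2 semitones; a major third spans 4.
The spans differ, so they are not enharmonic equivalents.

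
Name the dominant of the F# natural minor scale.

Degree 5 takes the letter 4 steps above F, which is C.
In natural minor, degree 5 sits 7 semitones above the tonic. F# + 7 semitones is pitch class 1, spelled on C as C#.

C#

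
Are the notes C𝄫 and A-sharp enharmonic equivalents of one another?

Yes

Cbb = pitch class 10 and A# = pitch class 10 — the same pitch class, so they are enharmonic equivalents.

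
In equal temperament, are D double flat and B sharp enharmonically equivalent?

Yes

Dbb is pitch class 0; B# is pitch class 0.
All spellings map to pitch class 0, so they are enharmonically equivalent.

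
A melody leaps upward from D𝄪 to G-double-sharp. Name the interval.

The letter names run D→G, a span of 3 letter steps, so the interval is some kind of fourth.
D## to G## is 5 semitones. A perfect fourth is 5, so 5 makes it perfect.

perfect fourth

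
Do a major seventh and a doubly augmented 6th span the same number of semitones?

A major seventh spans 11 semitones; a doubly augmented sixth spans 11.
They are enharmonically equivalent.

Yes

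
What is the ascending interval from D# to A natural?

diminished fifth

The letter names run D→A, a span of 4 letter steps, so the interval is some kind of fifth.
D# to A is 6 semitones. A perfect fifth is 7, so 6 makes it diminished.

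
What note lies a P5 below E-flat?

Ab

A fifth below E lands on the letter A.
A perfect fifth spans 7 semitones, so Eb moves to pitch class 8. On the letter A that is Ab.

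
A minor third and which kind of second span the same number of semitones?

augmented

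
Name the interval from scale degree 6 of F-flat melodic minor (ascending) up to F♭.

Scale degree 6 of Fb melodic minor (ascending) is Db.
Db up to Fb: letters D→F make it a third; 3 semitones makes it minor.

minor third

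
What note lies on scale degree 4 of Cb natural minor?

Fb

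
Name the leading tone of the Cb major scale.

Bb

Degree 7 takes the letter 6 steps above C, which is B.
In major, degree 7 sits 11 semitones above the tonic. Cb + 11 semitones is pitch class 10, spelled on B as Bb.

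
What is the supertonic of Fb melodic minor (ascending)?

Gb

The Fb melodic minor (ascending) scale runs Fb Gb Abb Bbb Cb Db Eb.
Degree 2 is Gb.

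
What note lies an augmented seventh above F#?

A seventh above F lands on the letter E.
An augmented seventh spans 12 semitones, so F# moves to pitch class 6. On the letter E that is E##.

E##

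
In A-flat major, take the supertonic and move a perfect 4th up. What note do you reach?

Eb

The supertonic of Ab major is Bb.
A perfect fourth (5 semitones) above Bb lands on the letter E, giving Eb.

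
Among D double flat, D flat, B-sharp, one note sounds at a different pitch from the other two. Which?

In 12-tone equal temperament, enharmonic equivalents share a pitch class. Dbb is pitch class 0; Db is pitch class 1; B# is pitch class 0.
Dbb and B# share pitch class 0, while Db is pitch class 1.

Db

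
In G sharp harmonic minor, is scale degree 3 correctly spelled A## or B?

Each scale degree takes a distinct letter name. Degree 3 of a scale on G must use the letter B.
B and A## are enharmonically the same pitch, but only B uses the letter B, so it is the correct spelling here.

B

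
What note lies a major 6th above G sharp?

E#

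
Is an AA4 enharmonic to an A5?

No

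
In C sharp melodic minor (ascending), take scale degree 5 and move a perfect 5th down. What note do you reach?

Scale degree 5 of C# melodic minor (ascending) is G#.
A perfect fifth (7 semitones) below G# lands on the letter C, giving C#.

C#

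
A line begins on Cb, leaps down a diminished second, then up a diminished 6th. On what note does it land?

Gb

A diminished second down from Cb is B (letter B, 0 semitones down).
A diminished sixth up from B is Gb (letter G, 7 semitones up).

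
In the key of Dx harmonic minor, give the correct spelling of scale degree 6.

B#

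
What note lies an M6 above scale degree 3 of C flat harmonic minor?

Scale degree 3 of Cb harmonic minor is Ebb.
A major sixth (9 semitones) above Ebb lands on the letter C, giving Cb.

Cb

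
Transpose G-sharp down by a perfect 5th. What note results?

C#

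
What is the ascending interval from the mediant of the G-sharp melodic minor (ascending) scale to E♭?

diminished fourth

The mediant of G# melodic minor (ascending) is B.
B up to Eb: letters B→E make it a fourth; 4 semitones makes it diminished.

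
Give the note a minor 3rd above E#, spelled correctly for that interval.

E up a major third is G#, so the target letter is G.
From E#, a minor third is 3 semitones up: G#.

G#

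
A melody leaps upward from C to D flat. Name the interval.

The letter names run C→D, a span of 1 letter step, so the interval is some kind of second.
C to Db is 1 semitone. A major second is 2, so 1 makes it minor.

minor second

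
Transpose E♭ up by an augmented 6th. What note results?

A sixth above E lands on the letter C.
An augmented sixth spans 10 semitones, so Eb moves to pitch class 1. On the letter C that is C#.

C#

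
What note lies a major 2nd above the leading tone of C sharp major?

C##

The leading tone of C# major is B#.
A major second (2 semitones) above B# lands on the letter C, giving C##.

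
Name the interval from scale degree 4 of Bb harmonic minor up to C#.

Scale degree 4 of Bb harmonic minor is Eb.
Eb up to C#: letters E→C make it a sixth; 10 semitones makes it augmented.

augmented sixth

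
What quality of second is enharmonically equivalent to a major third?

A major third spans 4 semitones.
A second spanning 4 semitones is doubly augmented (the major second is 2).

doubly augmented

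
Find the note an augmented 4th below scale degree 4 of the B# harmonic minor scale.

B

Scale degree 4 of B# harmonic minor is E#.
An augmented fourth (6 semitones) below E# lands on the letter B, giving B.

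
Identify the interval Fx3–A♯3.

minor third

Counting letters F–G–A gives a third.
F##→A# = 3 semitones, 1 narrower than the major third (4), so minor.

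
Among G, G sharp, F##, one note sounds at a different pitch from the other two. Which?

G#

In 12-tone equal temperament, enharmonic equivalents share a pitch class. G is pitch class 7; G# is pitch class 8; F## is pitch class 7.
G and F## share pitch class 7, while G# is pitch class 8.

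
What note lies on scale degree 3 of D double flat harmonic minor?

Fbb

Degree 3 takes the letter 2 steps above D, which is F.
In harmonic minor, degree 3 sits 3 semitones above the tonic. Dbb + 3 semitones is pitch class 3, spelled on F as Fbb.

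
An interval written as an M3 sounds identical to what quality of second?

A major third spans 4 semitones.
A second spanning 4 semitones is doubly augmented (the major second is 2).

doubly augmented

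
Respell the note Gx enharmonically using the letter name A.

A

Plain A sits at the same pitch as G##, so on the letter A the same pitch needs a natural: A.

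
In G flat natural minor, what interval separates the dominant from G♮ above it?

The dominant of Gb natural minor is Db.
Db up to G: letters D→G make it a fourth; 6 semitones makes it augmented.

augmented fourth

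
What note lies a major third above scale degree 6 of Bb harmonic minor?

Scale degree 6 of Bb harmonic minor is Gb.
A major third (4 semitones) above Gb lands on the letter B, giving Bb.

Bb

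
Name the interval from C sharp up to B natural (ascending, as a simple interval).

The letter names run C→B, a span of 6 letter steps, so the interval is some kind of seventh.
C# to B is 10 semitones. A major seventh is 11, so 10 makes it minor.

minor seventh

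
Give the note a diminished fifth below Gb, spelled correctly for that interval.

G down a perfect fifth is C, so the target letter is C.
From Gb, a diminished fifth is 6 semitones down: C.

C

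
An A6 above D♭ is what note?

B

D up a major sixth is B, so the target letter is B.
From Db, an augmented sixth is 10 semitones up: B.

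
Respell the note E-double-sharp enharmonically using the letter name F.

F#

Plain F sits 1 semitone below E##, so on the letter F the same pitch needs a sharp: F#.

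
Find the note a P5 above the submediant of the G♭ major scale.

Bb

The submediant of Gb major is Eb.
A perfect fifth (7 semitones) above Eb lands on the letter B, giving Bb.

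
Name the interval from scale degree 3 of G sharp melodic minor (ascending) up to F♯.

perfect fifth

Scale degree 3 of G# melodic minor (ascending) is B.
B up to F#: letters B→F make it a fifth; 7 semitones makes it perfect.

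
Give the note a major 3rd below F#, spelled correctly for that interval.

F down a major third is Db, so the target letter is D.
From F#, a major third is 4 semitones down: D.

D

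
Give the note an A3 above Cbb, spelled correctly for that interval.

Eb

A third above C lands on the letter E.
An augmented third spans 5 semitones, so Cbb moves to pitch class 3. On the letter E that is Eb.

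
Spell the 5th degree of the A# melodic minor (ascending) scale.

E#

Degree 5 takes the letter 4 steps above A, which is E.
In melodic minor (ascending), degree 5 sits 7 semitones above the tonic. A# + 7 semitones is pitch class 5, spelled on E as E#.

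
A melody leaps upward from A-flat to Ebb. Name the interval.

diminished fifth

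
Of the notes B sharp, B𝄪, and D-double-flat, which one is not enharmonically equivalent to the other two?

B##

In 12-tone equal temperament, enharmonic equivalents share a pitch class. B# is pitch class 0; B## is pitch class 1; Dbb is pitch class 0.
B# and Dbb share pitch class 0, while B## is pitch class 1.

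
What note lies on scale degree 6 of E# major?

The E# major scale runs E# F## G## A# B# C## D##.
Degree 6 is C##.

C##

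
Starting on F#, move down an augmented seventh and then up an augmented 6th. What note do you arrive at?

An augmented seventh down from F# is Gb (letter G, 12 semitones down).
An augmented sixth up from Gb is E (letter E, 10 semitones up).

E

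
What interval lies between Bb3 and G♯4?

augmented sixth

Counting letters B–C–D–E–F–G gives a sixth.
Bb→G# = 10 semitones, 1 wider than the major sixth (9), so augmented.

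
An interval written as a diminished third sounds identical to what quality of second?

A diminished third spans 2 semitones.
A second spanning 2 semitones is major (the major second is 2).

major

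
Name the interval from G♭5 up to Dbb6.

diminished fifth

Counting letters G–A–B–C–D gives a fifth.
Gb→Dbb = 6 semitones, 1 narrower than the perfect fifth (7), so diminished.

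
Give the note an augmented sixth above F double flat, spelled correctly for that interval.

F up a major sixth is D, so the target letter is D.
From Fbb, an augmented sixth is 10 semitones up: Db.

Db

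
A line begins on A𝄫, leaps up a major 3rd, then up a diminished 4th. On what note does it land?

A major third up from Abb is Cb (letter C, 4 semitones up).
A diminished fourth up from Cb is Fbb (letter F, 4 semitones up).

Fbb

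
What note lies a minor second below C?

C down a major second is Bb, so the target letter is B.
From C, a minor second is 1 semitone down: B.

B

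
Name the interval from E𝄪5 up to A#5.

The letter names run E→A, a span of 3 letter steps, so the interval is some kind of fourth.
E## to A# is 4 semitones. A perfect fourth is 5, so 4 makes it diminished.

diminished fourth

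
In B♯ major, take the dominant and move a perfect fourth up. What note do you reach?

The dominant of B# major is F##.
A perfect fourth (5 semitones) above F## lands on the letter B, giving B#.

B#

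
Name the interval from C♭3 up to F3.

Counting letters C–D–E–F gives a fourth.
Cb→F = 6 semitones, 1 wider than the perfect fourth (5), so augmented.

augmented fourth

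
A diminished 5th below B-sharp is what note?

E##

A fifth below B lands on the letter E.
A diminished fifth spans 6 semitones, so B# moves to pitch class 6. On the letter E that is E##.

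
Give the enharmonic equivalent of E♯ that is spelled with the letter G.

Gbb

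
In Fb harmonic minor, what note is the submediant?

Degree 6 takes the letter 5 steps above F, which is D.
In harmonic minor, degree 6 sits 8 semitones above the tonic. Fb + 8 semitones is pitch class 0, spelled on D as Dbb.

Dbb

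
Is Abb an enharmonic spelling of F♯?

Two spellings are enharmonically equivalent only if they share a pitch class.
Here Abb → 7, F# → 6; 6 ≠ 7, so they are not.

No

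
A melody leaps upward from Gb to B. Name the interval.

augmented third

Counting letters G–A–B gives a third.
Gb→B = 5 semitones, 1 wider than the major third (4), so augmented.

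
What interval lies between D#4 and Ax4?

Counting letters D–E–F–G–A gives a fifth.
D#→A## = 8 semitones, 1 wider than the perfect fifth (7), so augmented.

augmented fifth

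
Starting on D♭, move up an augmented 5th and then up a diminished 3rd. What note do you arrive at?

An augmented fifth up from Db is A (letter A, 8 semitones up).
A diminished third up from A is Cb (letter C, 2 semitones up).

Cb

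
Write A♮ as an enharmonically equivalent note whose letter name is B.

A is pitch class 9. The letter B alone is pitch class 11.
To reach pitch class 9 from B requires an offset of -2 semitones, i.e. double flat: Bbb.

Bbb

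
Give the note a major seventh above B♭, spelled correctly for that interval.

A seventh above B lands on the letter A.
A major seventh spans 11 semitones, so Bb moves to pitch class 9. On the letter A that is A.

A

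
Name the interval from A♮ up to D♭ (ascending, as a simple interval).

The letter names run A→D, a span of 3 letter steps, so the interval is some kind of fourth.
A to Db is 4 semitones. A perfect fourth is 5, so 4 makes it diminished.

diminished fourth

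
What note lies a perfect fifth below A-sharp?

D#

A fifth below A lands on the letter D.
A perfect fifth spans 7 semitones, so A# moves to pitch class 3. On the letter D that is D#.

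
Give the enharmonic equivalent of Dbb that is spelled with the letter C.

C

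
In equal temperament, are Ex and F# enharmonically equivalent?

E## = pitch class 6 and F# = pitch class 6 — the same pitch class, so they are enharmonic equivalents.

Yes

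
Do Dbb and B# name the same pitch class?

Dbb = pitch class 0 and B# = pitch class 0 — the same pitch class, so they are enharmonic equivalents.

Yes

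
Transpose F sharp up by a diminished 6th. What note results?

F up a major sixth is D, so the target letter is D.
From F#, a diminished sixth is 7 semitones up: Db.

Db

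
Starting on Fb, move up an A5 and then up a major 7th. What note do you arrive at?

B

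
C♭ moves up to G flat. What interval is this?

The letter names run C→G, a span of 4 letter steps, so the interval is some kind of fifth.
Cb to Gb is 7 semitones. A perfect fifth is 7, so 7 makes it perfect.

perfect fifth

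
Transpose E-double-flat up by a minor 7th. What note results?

Dbb

E up a major seventh is D#, so the target letter is D.
From Ebb, a minor seventh is 10 semitones up: Dbb.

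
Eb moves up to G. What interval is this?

The letter names run E→G, a span of 2 letter steps, so the interval is some kind of third.
Eb to G is 4 semitones. A major third is 4, so 4 makes it major.

major third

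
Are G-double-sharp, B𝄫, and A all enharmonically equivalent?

G## is pitch class 9; Bbb is pitch class 9; A is pitch class 9.
All spellings map to pitch class 9, so they are enharmonically equivalent.

Yes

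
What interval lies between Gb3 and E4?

The letter names run G→E, a span of 5 letter steps, so the interval is some kind of sixth.
Gb to E is 10 semitones. A major sixth is 9, so 10 makes it augmented.

augmented sixth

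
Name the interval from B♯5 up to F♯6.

Counting letters B–C–D–E–F gives a fifth.
B#→F# = 6 semitones, 1 narrower than the perfect fifth (7), so diminished.

diminished fifth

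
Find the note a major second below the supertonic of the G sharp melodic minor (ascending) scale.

The supertonic of G# melodic minor (ascending) is A#.
A major second (2 semitones) below A# lands on the letter G, giving G#.

G#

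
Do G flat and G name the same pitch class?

Two spellings are enharmonically equivalent only if they share a pitch class.
Here Gb → 6, G → 7; 6 ≠ 7, so they are not.

No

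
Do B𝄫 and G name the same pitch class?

Two spellings are enharmonically equivalent only if they share a pitch class.
Here Bbb → 9, G → 7; 7 ≠ 9, so they are not.

No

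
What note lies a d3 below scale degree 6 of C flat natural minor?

F

Scale degree 6 of Cb natural minor is Abb.
A diminished third (2 semitones) below Abb lands on the letter F, giving F.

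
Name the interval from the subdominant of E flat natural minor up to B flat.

major second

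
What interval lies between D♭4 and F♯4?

The letter names run D→F, a span of 2 letter steps, so the interval is some kind of third.
Db to F# is 5 semitones. A major third is 4, so 5 makes it augmented.

augmented third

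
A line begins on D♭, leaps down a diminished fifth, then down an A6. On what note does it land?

Bbb

A diminished fifth down from Db is G (letter G, 6 semitones down).
An augmented sixth down from G is Bbb (letter B, 10 semitones down).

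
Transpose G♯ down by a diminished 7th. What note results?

G down a major seventh is Ab, so the target letter is A.
From G#, a diminished seventh is 9 semitones down: A##.

A##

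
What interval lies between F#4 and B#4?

The letter names run F→B, a span of 3 letter steps, so the interval is some kind of fourth.
F# to B# is 6 semitones. A perfect fourth is 5, so 6 makes it augmented.

augmented fourth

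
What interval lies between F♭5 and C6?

augmented fifth

The letter names run F→C, a span of 4 letter steps, so the interval is some kind of fifth.
Fb to C is 8 semitones. A perfect fifth is 7, so 8 makes it augmented.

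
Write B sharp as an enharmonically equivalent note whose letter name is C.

C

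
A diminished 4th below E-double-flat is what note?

E down a perfect fourth is B, so the target letter is B.
From Ebb, a diminished fourth is 4 semitones down: Bb.

Bb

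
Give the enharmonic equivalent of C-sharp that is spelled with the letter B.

B##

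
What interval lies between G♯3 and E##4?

The letter names run G→E, a span of 5 letter steps, so the interval is some kind of sixth.
G# to E## is 10 semitones. A major sixth is 9, so 10 makes it augmented.

augmented sixth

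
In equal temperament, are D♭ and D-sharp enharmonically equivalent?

Db is pitch class 1; D# is pitch class 3.
The pitch classes differ (1 vs. 3), so they are not enharmonic equivalents.

No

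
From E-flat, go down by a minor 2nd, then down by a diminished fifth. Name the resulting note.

A minor second down from Eb is D (letter D, 1 semitone down).
A diminished fifth down from D is G# (letter G, 6 semitones down).

G#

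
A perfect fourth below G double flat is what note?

Dbb

A fourth below G lands on the letter D.
A perfect fourth spans 5 semitones, so Gbb moves to pitch class 0. On the letter D that is Dbb.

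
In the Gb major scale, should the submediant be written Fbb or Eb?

Eb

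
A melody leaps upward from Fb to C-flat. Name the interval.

perfect fifth

Counting letters F–G–A–B–C gives a fifth.
Fb→Cb = 7 semitones, exactly the perfect fifth.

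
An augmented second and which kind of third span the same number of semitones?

minor

An augmented second spans 3 semitones.
A third spanning 3 semitones is minor (the major third is 4).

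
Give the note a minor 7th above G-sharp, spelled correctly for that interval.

F#

A seventh above G lands on the letter F.
A minor seventh spans 10 semitones, so G# moves to pitch class 6. On the letter F that is F#.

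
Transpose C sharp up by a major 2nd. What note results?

D#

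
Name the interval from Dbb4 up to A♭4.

The letter names run D→A, a span of 4 letter steps, so the interval is some kind of fifth.
Dbb to Ab is 8 semitones. A perfect fifth is 7, so 8 makes it augmented.

augmented fifth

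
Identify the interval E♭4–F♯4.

augmented second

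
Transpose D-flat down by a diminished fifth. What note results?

G

D down a perfect fifth is G, so the target letter is G.
From Db, a diminished fifth is 6 semitones down: G.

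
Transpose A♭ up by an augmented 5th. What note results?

A up a perfect fifth is E, so the target letter is E.
From Ab, an augmented fifth is 8 semitones up: E.

E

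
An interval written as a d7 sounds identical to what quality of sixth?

A diminished seventh spans 9 semitones.
A sixth spanning 9 semitones is major (the major sixth is 9).

major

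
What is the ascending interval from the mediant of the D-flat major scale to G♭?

minor second

The mediant of Db major is F.
F up to Gb: letters F→G make it a second; 1 semitone makes it minor.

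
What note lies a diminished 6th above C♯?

Ab

C up a major sixth is A, so the target letter is A.
From C#, a diminished sixth is 7 semitones up: Ab.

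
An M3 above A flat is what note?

A up a major third is C#, so the target letter is C.
From Ab, a major third is 4 semitones up: C.

C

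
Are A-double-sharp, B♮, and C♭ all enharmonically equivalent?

Yes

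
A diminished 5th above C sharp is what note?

C up a perfect fifth is G, so the target letter is G.
From C#, a diminished fifth is 6 semitones up: G.

G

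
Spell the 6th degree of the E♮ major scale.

Degree 6 takes the letter 5 steps above E, which is C.
In major, degree 6 sits 9 semitones above the tonic. E + 9 semitones is pitch class 1, spelled on C as C#.

C#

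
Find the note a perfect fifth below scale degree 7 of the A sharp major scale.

C##

Scale degree 7 of A# major is G##.
A perfect fifth (7 semitones) below G## lands on the letter C, giving C##.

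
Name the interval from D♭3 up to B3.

augmented sixth

The letter names run D→B, a span of 5 letter steps, so the interval is some kind of sixth.
Db to B is 10 semitones. A major sixth is 9, so 10 makes it augmented.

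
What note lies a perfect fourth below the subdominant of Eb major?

Eb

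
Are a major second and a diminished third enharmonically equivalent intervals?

Yes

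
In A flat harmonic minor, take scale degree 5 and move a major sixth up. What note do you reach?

Scale degree 5 of Ab harmonic minor is Eb.
A major sixth (9 semitones) above Eb lands on the letter C, giving C.

C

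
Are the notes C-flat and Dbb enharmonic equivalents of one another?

Cb is pitch class 11; Dbb is pitch class 0.
The pitch classes differ (11 vs. 0), so they are not enharmonic equivalents.

No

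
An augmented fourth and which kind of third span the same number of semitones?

doubly augmented

An augmented fourth spans 6 semitones.
A third spanning 6 semitones is doubly augmented (the major third is 4).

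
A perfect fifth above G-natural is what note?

D

A fifth above G lands on the letter D.
A perfect fifth spans 7 semitones, so G moves to pitch class 2. On the letter D that is D.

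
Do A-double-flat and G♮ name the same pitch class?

Yes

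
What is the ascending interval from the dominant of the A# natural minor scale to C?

diminished sixth

The dominant of A# natural minor is E#.
E# up to C: letters E→C make it a sixth; 7 semitones makes it diminished.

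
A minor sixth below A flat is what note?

C

A sixth below A lands on the letter C.
A minor sixth spans 8 semitones, so Ab moves to pitch class 0. On the letter C that is C.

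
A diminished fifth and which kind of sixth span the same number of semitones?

doubly diminished

A diminished fifth spans 6 semitones.
A sixth spanning 6 semitones is doubly diminished (the major sixth is 9).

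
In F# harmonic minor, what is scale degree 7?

Degree 7 takes the letter 6 steps above F, which is E.
In harmonic minor, degree 7 sits 11 semitones above the tonic. F# + 11 semitones is pitch class 5, spelled on E as E#.

E#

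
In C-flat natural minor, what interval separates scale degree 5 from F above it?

Scale degree 5 of Cb natural minor is Gb.
Gb up to F: letters G→F make it a seventh; 11 semitones makes it major.

major seventh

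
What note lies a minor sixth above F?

A sixth above F lands on the letter D.
A minor sixth spans 8 semitones, so F moves to pitch class 1. On the letter D that is Db.

Db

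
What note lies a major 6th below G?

Bb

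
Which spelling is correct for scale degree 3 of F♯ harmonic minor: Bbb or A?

A

Each scale degree takes a distinct letter name. Degree 3 of a scale on F must use the letter A.
A and Bbb are enharmonically the same pitch, but only A uses the letter A, so it is the correct spelling here.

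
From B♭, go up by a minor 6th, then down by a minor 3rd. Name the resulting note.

A minor sixth up from Bb is Gb (letter G, 8 semitones up).
A minor third down from Gb is Eb (letter E, 3 semitones down).

Eb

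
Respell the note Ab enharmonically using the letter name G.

G#

Ab is pitch class 8. The letter G alone is pitch class 7.
To reach pitch class 8 from G requires an offset of +1 semitone, i.e. sharp: G#.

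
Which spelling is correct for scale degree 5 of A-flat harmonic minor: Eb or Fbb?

Eb

Each scale degree takes a distinct letter name. Degree 5 of a scale on A must use the letter E.
Eb and Fbb are enharmonically the same pitch, but only Eb uses the letter E, so it is the correct spelling here.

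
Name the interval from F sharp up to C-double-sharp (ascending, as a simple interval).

augmented fifth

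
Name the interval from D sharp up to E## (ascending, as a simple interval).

The letter names run D→E, a span of 1 letter step, so the interval is some kind of second.
D# to E## is 3 semitones. A major second is 2, so 3 makes it augmented.

augmented second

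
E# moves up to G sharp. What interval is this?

minor third

Counting letters E–F–G gives a third.
E#→G# = 3 semitones, 1 narrower than the major third (4), so minor.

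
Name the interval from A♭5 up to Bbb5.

The letter names run A→B, a span of 1 letter step, so the interval is some kind of second.
Ab to Bbb is 1 semitone. A major second is 2, so 1 makes it minor.

minor second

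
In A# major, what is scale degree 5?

E#

The A# major scale runs A# B# C## D# E# F## G##.
Degree 5 is E#.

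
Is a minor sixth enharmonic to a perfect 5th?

No

A minor sixth spans 8 semitones; a perfect fifth spans 7.
The spans differ, so they are not enharmonic equivalents.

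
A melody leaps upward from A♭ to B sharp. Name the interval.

The letter names run A→B, a span of 1 letter step, so the interval is some kind of second.
Ab to B# is 4 semitones. A major second is 2, so 4 makes it doubly augmented.

doubly augmented second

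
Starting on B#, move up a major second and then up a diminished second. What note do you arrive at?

A major second up from B# is C## (letter C, 2 semitones up).
A diminished second up from C## is D (letter D, 0 semitones up).

D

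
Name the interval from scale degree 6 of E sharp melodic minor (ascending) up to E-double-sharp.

major third

Scale degree 6 of E# melodic minor (ascending) is C##.
C## up to E##: letters C→E make it a third; 4 semitones makes it major.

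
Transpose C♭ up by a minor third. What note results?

Ebb

A third above C lands on the letter E.
A minor third spans 3 semitones, so Cb moves to pitch class 2. On the letter E that is Ebb.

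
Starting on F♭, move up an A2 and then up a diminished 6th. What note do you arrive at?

Ebb

An augmented second up from Fb is G (letter G, 3 semitones up).
A diminished sixth up from G is Ebb (letter E, 7 semitones up).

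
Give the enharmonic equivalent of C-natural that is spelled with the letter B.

Plain B sits 1 semitone below C, so on the letter B the same pitch needs a sharp: B#.

B#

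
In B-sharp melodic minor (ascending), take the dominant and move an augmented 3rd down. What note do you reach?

D

The dominant of B# melodic minor (ascending) is F##.
An augmented third (5 semitones) below F## lands on the letter D, giving D.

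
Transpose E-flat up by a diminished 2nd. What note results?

Fbb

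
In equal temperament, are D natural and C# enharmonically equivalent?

D is pitch class 2; C# is pitch class 1.
The pitch classes differ (2 vs. 1), so they are not enharmonic equivalents.

No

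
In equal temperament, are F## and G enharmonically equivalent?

Yes

F## = pitch class 7 and G = pitch class 7 — the same pitch class, so they are enharmonic equivalents.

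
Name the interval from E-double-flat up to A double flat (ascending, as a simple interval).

perfect fourth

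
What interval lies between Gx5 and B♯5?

minor third

The letter names run G→B, a span of 2 letter steps, so the interval is some kind of third.
G## to B# is 3 semitones. A major third is 4, so 3 makes it minor.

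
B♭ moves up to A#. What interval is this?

The letter names run B→A, a span of 6 letter steps, so the interval is some kind of seventh.
Bb to A# is 12 semitones. A major seventh is 11, so 12 makes it augmented.

augmented seventh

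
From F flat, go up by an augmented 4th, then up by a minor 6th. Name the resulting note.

Gb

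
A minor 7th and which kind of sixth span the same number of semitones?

augmented

A minor seventh spans 10 semitones.
A sixth spanning 10 semitones is augmented (the major sixth is 9).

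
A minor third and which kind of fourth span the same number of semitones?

doubly diminished

A minor third spans 3 semitones.
A fourth spanning 3 semitones is doubly diminished (the perfect fourth is 5).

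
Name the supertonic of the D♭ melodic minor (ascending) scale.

Eb

The Db melodic minor (ascending) scale runs Db Eb Fb Gb Ab Bb C.
Degree 2 is Eb.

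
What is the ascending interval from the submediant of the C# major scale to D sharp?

perfect fourth

The submediant of C# major is A#.
A# up to D#: letters A→D make it a fourth; 5 semitones makes it perfect.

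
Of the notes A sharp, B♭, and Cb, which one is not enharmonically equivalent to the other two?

Cb

In 12-tone equal temperament, enharmonic equivalents share a pitch class. A# is pitch class 10; Bb is pitch class 10; Cb is pitch class 11.
A# and Bb share pitch class 10, while Cb is pitch class 11.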